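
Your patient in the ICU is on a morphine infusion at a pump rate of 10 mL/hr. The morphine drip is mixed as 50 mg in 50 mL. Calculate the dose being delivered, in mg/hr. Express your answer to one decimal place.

10.0 mg/hr

Concentration = 50 mg ÷ 50 mL = 1 mg/mL
Drug rate = 10 mL/hr × 1 mg/mL = 10 mg/hr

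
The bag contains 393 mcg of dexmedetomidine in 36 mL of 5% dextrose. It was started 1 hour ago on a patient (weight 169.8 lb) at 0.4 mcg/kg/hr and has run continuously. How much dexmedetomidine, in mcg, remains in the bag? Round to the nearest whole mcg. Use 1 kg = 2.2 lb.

Weight = 169.8 lb ÷ 2.2 lb/kg = 77.18182 kg
Dose = 0.4 mcg/kg/hr × 77.18182 kg = 30.87273 mcg/hr
Concentration = 393 mcg ÷ 36 mL = 10.91667 mcg/mL
Rate = 30.87273 mcg/hr ÷ 10.91667 mcg/mL = 2.828036 mL/hr
Volume infused = 2.828036 mL/hr × 1 hr = 2.828036 mL
Volume remaining = 36 − 2.828036 = 33.17196 mL
Drug remaining = 33.17196 mL × 10.91667 mcg/mL = 362.1273 mcg

362 mcg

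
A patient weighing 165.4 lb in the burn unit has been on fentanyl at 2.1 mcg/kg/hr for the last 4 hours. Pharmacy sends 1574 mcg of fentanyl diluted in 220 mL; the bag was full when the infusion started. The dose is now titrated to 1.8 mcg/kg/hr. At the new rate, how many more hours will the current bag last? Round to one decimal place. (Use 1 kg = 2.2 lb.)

7.0 hours

Initial rate:
Weight = 165.4 lb ÷ 2.2 lb/kg = 75.18182 kg
Dose = 2.1 mcg/kg/hr × 75.18182 kg = 157.8818 mcg/hr
Concentration = 1574 mcg ÷ 220 mL = 7.154545 mcg/mL
Rate = 157.8818 mcg/hr ÷ 7.154545 mcg/mL = 22.06734 mL/hr
Volume infused so far = 22.06734 mL/hr × 4 hr = 88.26938 mL
Volume remaining = 220 − 88.26938 = 131.7306 mL
New rate:
Dose = 1.8 mcg/kg/hr × 75.18182 kg = 135.3273 mcg/hr
Rate = 135.3273 mcg/hr ÷ 7.154545 mcg/mL = 18.91487 mL/hr
Time remaining = 131.7306 mL ÷ 18.91487 mL/hr = 6.964396 hr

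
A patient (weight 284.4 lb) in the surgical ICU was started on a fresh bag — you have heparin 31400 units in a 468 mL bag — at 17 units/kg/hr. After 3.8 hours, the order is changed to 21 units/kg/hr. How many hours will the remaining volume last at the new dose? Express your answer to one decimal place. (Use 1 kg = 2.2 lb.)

Initial rate:
Weight = 284.4 lb ÷ 2.2 lb/kg = 129.2727 kg
Dose = 17 units/kg/hr × 129.2727 kg = 2197.636 units/hr
Concentration = 31400 units ÷ 468 mL = 67.09402 units/mL
Rate = 2197.636 units/hr ÷ 67.09402 units/mL = 32.75458 mL/hr
Volume infused so far = 32.75458 mL/hr × 3.8 hr = 124.4674 mL
Volume remaining = 468 − 124.4674 = 343.5326 mL
New rate:
Dose = 21 units/kg/hr × 129.2727 kg = 2714.727 units/hr
Rate = 2714.727 units/hr ÷ 67.09402 units/mL = 40.46154 mL/hr
Time remaining = 343.5326 mL ÷ 40.46154 mL/hr = 8.490349 hr

8.5 hours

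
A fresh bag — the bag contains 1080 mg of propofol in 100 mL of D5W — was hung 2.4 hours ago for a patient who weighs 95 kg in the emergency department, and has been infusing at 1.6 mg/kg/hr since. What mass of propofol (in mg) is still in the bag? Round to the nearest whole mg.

Dose = 1.6 mg/kg/hr × 95 kg = 152 mg/hr
Concentration = 1080 mg ÷ 100 mL = 10.8 mg/mL
Rate = 152 mg/hr ÷ 10.8 mg/mL = 14.07407 mL/hr
Volume infused = 14.07407 mL/hr × 2.4 hr = 33.77778 mL
Volume remaining = 100 − 33.77778 = 66.22222 mL
Drug remaining = 66.22222 mL × 10.8 mg/mL = 715.2 mg

715 mg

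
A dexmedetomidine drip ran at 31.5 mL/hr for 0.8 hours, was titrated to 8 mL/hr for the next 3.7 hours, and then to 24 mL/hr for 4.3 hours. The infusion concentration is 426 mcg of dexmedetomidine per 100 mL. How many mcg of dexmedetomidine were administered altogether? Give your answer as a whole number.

Concentration = 426 mcg ÷ 100 mL = 4.26 mcg/mL
Stage 1: 31.5 mL/hr × 0.8 hr = 25.2 mL → 25.2 mL × 4.26 mcg/mL = 107.352 mcg
Stage 2: 8 mL/hr × 3.7 hr = 29.6 mL → 29.6 mL × 4.26 mcg/mL = 126.096 mcg
Stage 3: 24 mL/hr × 4.3 hr = 103.2 mL → 103.2 mL × 4.26 mcg/mL = 439.632 mcg
Total = 107.352 + 126.096 + 439.632 = 673.08 mcg

673 mcg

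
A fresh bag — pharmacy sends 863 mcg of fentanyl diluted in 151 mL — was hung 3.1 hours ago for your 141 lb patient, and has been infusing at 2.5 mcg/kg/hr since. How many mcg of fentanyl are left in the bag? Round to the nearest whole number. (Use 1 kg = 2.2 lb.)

366 mcg

Weight = 141 lb ÷ 2.2 lb/kg = 64.09091 kg
Dose = 2.5 mcg/kg/hr × 64.09091 kg = 160.2273 mcg/hr
Concentration = 863 mcg ÷ 151 mL = 5.715232 mcg/mL
Rate = 160.2273 mcg/hr ÷ 5.715232 mcg/mL = 28.03513 mL/hr
Volume infused = 28.03513 mL/hr × 3.1 hr = 86.90891 mL
Volume remaining = 151 − 86.90891 = 64.09109 mL
Drug remaining = 64.09109 mL × 5.715232 mcg/mL = 366.2955 mcg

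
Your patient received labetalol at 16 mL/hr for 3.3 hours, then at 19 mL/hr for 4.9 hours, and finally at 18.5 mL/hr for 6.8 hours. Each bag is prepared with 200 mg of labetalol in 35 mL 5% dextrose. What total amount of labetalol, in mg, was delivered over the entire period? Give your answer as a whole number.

1553 mg

Concentration = 200 mg ÷ 35 mL = 5.714286 mg/mL
Stage 1: 16 mL/hr × 3.3 hr = 52.8 mL → 52.8 mL × 5.714286 mg/mL = 301.7143 mg
Stage 2: 19 mL/hr × 4.9 hr = 93.1 mL → 93.1 mL × 5.714286 mg/mL = 532 mg
Stage 3: 18.5 mL/hr × 6.8 hr = 125.8 mL → 125.8 mL × 5.714286 mg/mL = 718.8571 mg
Total = 301.7143 + 532 + 718.8571 = 1552.571 mg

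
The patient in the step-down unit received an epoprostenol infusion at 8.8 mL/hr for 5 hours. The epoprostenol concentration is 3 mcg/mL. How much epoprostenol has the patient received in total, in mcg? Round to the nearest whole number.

Concentration = 3 mcg/mL = 3000 ng/mL
Drug rate = 8.8 mL/hr × 3000 ng/mL = 26400 ng/hr
Total = 26400 ng/hr × 5 hr = 132000 ng = 132 mcg

132 mcg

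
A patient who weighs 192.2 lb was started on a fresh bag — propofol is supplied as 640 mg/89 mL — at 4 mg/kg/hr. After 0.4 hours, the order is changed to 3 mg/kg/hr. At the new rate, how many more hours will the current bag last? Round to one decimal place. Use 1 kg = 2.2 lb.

Initial rate:
Weight = 192.2 lb ÷ 2.2 lb/kg = 87.36364 kg
Dose = 4 mg/kg/hr × 87.36364 kg = 349.4545 mg/hr
Concentration = 640 mg ÷ 89 mL = 7.191011 mg/mL
Rate = 349.4545 mg/hr ÷ 7.191011 mg/mL = 48.59602 mL/hr
Volume infused so far = 48.59602 mL/hr × 0.4 hr = 19.43841 mL
Volume remaining = 89 − 19.43841 = 69.56159 mL
New rate:
Dose = 3 mg/kg/hr × 87.36364 kg = 262.0909 mg/hr
Rate = 262.0909 mg/hr ÷ 7.191011 mg/mL = 36.44702 mL/hr
Time remaining = 69.56159 mL ÷ 36.44702 mL/hr = 1.908567 hr

1.9 hours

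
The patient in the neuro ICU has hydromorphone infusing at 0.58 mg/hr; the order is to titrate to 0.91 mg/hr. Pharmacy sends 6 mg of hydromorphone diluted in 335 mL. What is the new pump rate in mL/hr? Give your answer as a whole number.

51 mL/hr

Concentration = 6 mg ÷ 335 mL = 0.01791045 mg/mL
Rate = 0.91 mg/hr ÷ 0.01791045 mg/mL = 50.80833 mL/hr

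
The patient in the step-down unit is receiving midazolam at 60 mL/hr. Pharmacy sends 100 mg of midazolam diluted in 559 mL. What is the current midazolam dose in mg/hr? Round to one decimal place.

10.7 mg/hr

Concentration = 100 mg ÷ 559 mL = 0.1788909 mg/mL
Drug rate = 60 mL/hr × 0.1788909 mg/mL = 10.73345 mg/hr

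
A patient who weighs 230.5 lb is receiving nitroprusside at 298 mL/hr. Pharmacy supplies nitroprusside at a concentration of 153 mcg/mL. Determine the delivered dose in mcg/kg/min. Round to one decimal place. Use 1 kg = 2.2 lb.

7.3 mcg/kg/min

Weight = 230.5 lb ÷ 2.2 lb/kg = 104.7727 kg
Drug rate = 298 mL/hr × 153 mcg/mL = 45594 mcg/hr
45594 mcg/hr ÷ 60 min/hr = 759.9 mcg/min
759.9 mcg/min ÷ 104.7727 kg = 7.252842 mcg/kg/min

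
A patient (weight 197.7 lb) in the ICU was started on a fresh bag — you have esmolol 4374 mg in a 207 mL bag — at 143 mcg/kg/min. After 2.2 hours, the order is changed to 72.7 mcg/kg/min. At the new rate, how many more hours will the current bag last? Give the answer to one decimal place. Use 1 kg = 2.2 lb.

Initial rate:
Weight = 197.7 lb ÷ 2.2 lb/kg = 89.86364 kg
Dose = 143 mcg/kg/min × 89.86364 kg = 12850.5 mcg/min
12850.5 mcg/min × 60 min/hr = 771030 mcg/hr
Concentration = 4374 mg ÷ 207 mL = 21.13043 mg/mL = 21130.43 mcg/mL
Rate = 771030 mcg/hr ÷ 21130.43 mcg/mL = 36.48907 mL/hr
Volume infused so far = 36.48907 mL/hr × 2.2 hr = 80.27596 mL
Volume remaining = 207 − 80.27596 = 126.724 mL
New rate:
Dose = 72.7 mcg/kg/min × 89.86364 kg = 6533.086 mcg/min
6533.086 mcg/min × 60 min/hr = 391985.2 mcg/hr
Rate = 391985.2 mcg/hr ÷ 21130.43 mcg/mL = 18.55074 mL/hr
Time remaining = 126.724 mL ÷ 18.55074 mL/hr = 6.831212 hr

6.8 hours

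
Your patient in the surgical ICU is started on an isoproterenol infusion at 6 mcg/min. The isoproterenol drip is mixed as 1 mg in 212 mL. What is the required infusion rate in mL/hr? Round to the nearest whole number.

76 mL/hr

6 mcg/min × 60 min/hr = 360 mcg/hr
Concentration = 1 mg ÷ 212 mL = 0.004716981 mg/mL = 4.716981 mcg/mL
Rate = 360 mcg/hr ÷ 4.716981 mcg/mL = 76.32 mL/hr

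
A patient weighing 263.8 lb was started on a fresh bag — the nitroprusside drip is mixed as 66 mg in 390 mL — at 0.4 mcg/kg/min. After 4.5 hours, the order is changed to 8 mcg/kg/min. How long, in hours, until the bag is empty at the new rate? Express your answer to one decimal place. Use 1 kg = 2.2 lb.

Initial rate:
Weight = 263.8 lb ÷ 2.2 lb/kg = 119.9091 kg
Dose = 0.4 mcg/kg/min × 119.9091 kg = 47.96364 mcg/min
47.96364 mcg/min × 60 min/hr = 2877.818 mcg/hr
Concentration = 66 mg ÷ 390 mL = 0.1692308 mg/mL = 169.2308 mcg/mL
Rate = 2877.818 mcg/hr ÷ 169.2308 mcg/mL = 17.00529 mL/hr
Volume infused so far = 17.00529 mL/hr × 4.5 hr = 76.5238 mL
Volume remaining = 390 − 76.5238 = 313.4762 mL
New rate:
Dose = 8 mcg/kg/min × 119.9091 kg = 959.2727 mcg/min
959.2727 mcg/min × 60 min/hr = 57556.36 mcg/hr
Rate = 57556.36 mcg/hr ÷ 169.2308 mcg/mL = 340.1058 mL/hr
Time remaining = 313.4762 mL ÷ 340.1058 mL/hr = 0.921702 hr

0.9 hours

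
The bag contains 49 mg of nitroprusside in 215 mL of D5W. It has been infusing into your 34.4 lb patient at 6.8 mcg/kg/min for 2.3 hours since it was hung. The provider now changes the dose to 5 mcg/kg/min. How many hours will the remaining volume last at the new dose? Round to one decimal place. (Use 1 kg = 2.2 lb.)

Initial rate:
Weight = 34.4 lb ÷ 2.2 lb/kg = 15.63636 kg
Dose = 6.8 mcg/kg/min × 15.63636 kg = 106.3273 mcg/min
106.3273 mcg/min × 60 min/hr = 6379.636 mcg/hr
Concentration = 49 mg ÷ 215 mL = 0.227907 mg/mL = 227.907 mcg/mL
Rate = 6379.636 mcg/hr ÷ 227.907 mcg/mL = 27.99228 mL/hr
Volume infused so far = 27.99228 mL/hr × 2.3 hr = 64.38225 mL
Volume remaining = 215 − 64.38225 = 150.6178 mL
New rate:
Dose = 5 mcg/kg/min × 15.63636 kg = 78.18182 mcg/min
78.18182 mcg/min × 60 min/hr = 4690.909 mcg/hr
Rate = 4690.909 mcg/hr ÷ 227.907 mcg/mL = 20.58256 mL/hr
Time remaining = 150.6178 mL ÷ 20.58256 mL/hr = 7.317736 hr

7.3 hours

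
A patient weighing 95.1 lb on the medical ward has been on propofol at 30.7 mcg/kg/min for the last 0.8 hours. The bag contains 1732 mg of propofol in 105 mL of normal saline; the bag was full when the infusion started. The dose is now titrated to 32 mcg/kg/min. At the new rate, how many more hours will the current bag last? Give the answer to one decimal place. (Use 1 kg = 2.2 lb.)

Initial rate:
Weight = 95.1 lb ÷ 2.2 lb/kg = 43.22727 kg
Dose = 30.7 mcg/kg/min × 43.22727 kg = 1327.077 mcg/min
1327.077 mcg/min × 60 min/hr = 79624.64 mcg/hr
Concentration = 1732 mg ÷ 105 mL = 16.49524 mg/mL = 16495.24 mcg/mL
Rate = 79624.64 mcg/hr ÷ 16495.24 mcg/mL = 4.827129 mL/hr
Volume infused so far = 4.827129 mL/hr × 0.8 hr = 3.861703 mL
Volume remaining = 105 − 3.861703 = 101.1383 mL
New rate:
Dose = 32 mcg/kg/min × 43.22727 kg = 1383.273 mcg/min
1383.273 mcg/min × 60 min/hr = 82996.36 mcg/hr
Rate = 82996.36 mcg/hr ÷ 16495.24 mcg/mL = 5.031535 mL/hr
Time remaining = 101.1383 mL ÷ 5.031535 mL/hr = 20.10088 hr

20.1 hours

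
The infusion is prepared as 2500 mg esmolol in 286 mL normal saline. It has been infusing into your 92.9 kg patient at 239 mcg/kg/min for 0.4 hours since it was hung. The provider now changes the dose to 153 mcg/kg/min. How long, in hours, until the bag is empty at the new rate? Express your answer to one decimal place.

Initial rate:
Dose = 239 mcg/kg/min × 92.9 kg = 22203.1 mcg/min
22203.1 mcg/min × 60 min/hr = 1332186 mcg/hr
Concentration = 2500 mg ÷ 286 mL = 8.741259 mg/mL = 8741.259 mcg/mL
Rate = 1332186 mcg/hr ÷ 8741.259 mcg/mL = 152.4021 mL/hr
Volume infused so far = 152.4021 mL/hr × 0.4 hr = 60.96083 mL
Volume remaining = 286 − 60.96083 = 225.0392 mL
New rate:
Dose = 153 mcg/kg/min × 92.9 kg = 14213.7 mcg/min
14213.7 mcg/min × 60 min/hr = 852822 mcg/hr
Rate = 852822 mcg/hr ÷ 8741.259 mcg/mL = 97.56284 mL/hr
Time remaining = 225.0392 mL ÷ 97.56284 mL/hr = 2.306607 hr

2.3 hours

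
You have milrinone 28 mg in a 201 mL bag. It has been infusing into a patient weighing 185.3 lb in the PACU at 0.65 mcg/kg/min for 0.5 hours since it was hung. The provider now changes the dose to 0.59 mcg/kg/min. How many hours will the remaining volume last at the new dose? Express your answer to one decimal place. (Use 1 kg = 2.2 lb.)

8.8 hours

Initial rate:
Weight = 185.3 lb ÷ 2.2 lb/kg = 84.22727 kg
Dose = 0.65 mcg/kg/min × 84.22727 kg = 54.74773 mcg/min
54.74773 mcg/min × 60 min/hr = 3284.864 mcg/hr
Concentration = 28 mg ÷ 201 mL = 0.1393035 mg/mL = 139.3035 mcg/mL
Rate = 3284.864 mcg/hr ÷ 139.3035 mcg/mL = 23.58063 mL/hr
Volume infused so far = 23.58063 mL/hr × 0.5 hr = 11.79031 mL
Volume remaining = 201 − 11.79031 = 189.2097 mL
New rate:
Dose = 0.59 mcg/kg/min × 84.22727 kg = 49.69409 mcg/min
49.69409 mcg/min × 60 min/hr = 2981.645 mcg/hr
Rate = 2981.645 mcg/hr ÷ 139.3035 mcg/mL = 21.40395 mL/hr
Time remaining = 189.2097 mL ÷ 21.40395 mL/hr = 8.83994 hr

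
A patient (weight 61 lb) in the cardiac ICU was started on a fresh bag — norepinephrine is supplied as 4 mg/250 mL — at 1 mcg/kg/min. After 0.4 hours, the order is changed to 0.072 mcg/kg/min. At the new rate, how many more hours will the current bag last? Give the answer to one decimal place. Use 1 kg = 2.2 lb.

27.8 hours

Initial rate:
Weight = 61 lb ÷ 2.2 lb/kg = 27.72727 kg
Dose = 1 mcg/kg/min × 27.72727 kg = 27.72727 mcg/min
27.72727 mcg/min × 60 min/hr = 1663.636 mcg/hr
Concentration = 4 mg ÷ 250 mL = 0.016 mg/mL = 16 mcg/mL
Rate = 1663.636 mcg/hr ÷ 16 mcg/mL = 103.9773 mL/hr
Volume infused so far = 103.9773 mL/hr × 0.4 hr = 41.59091 mL
Volume remaining = 250 − 41.59091 = 208.4091 mL
New rate:
Dose = 0.072 mcg/kg/min × 27.72727 kg = 1.996364 mcg/min
1.996364 mcg/min × 60 min/hr = 119.7818 mcg/hr
Rate = 119.7818 mcg/hr ÷ 16 mcg/mL = 7.486364 mL/hr
Time remaining = 208.4091 mL ÷ 7.486364 mL/hr = 27.83849 hr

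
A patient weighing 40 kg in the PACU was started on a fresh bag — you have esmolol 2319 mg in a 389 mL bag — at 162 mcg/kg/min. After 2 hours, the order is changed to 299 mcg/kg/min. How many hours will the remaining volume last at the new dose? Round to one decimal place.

Initial rate:
Dose = 162 mcg/kg/min × 40 kg = 6480 mcg/min
6480 mcg/min × 60 min/hr = 388800 mcg/hr
Concentration = 2319 mg ÷ 389 mL = 5.96144 mg/mL = 5961.44 mcg/mL
Rate = 388800 mcg/hr ÷ 5961.44 mcg/mL = 65.21915 mL/hr
Volume infused so far = 65.21915 mL/hr × 2 hr = 130.4383 mL
Volume remaining = 389 − 130.4383 = 258.5617 mL
New rate:
Dose = 299 mcg/kg/min × 40 kg = 11960 mcg/min
11960 mcg/min × 60 min/hr = 717600 mcg/hr
Rate = 717600 mcg/hr ÷ 5961.44 mcg/mL = 120.3736 mL/hr
Time remaining = 258.5617 mL ÷ 120.3736 mL/hr = 2.147993 hr

2.1 hours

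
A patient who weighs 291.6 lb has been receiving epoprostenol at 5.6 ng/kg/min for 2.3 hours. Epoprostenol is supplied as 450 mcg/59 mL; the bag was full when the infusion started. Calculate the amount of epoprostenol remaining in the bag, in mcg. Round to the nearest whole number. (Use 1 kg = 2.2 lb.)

348 mcg

Weight = 291.6 lb ÷ 2.2 lb/kg = 132.5455 kg
Dose = 5.6 ng/kg/min × 132.5455 kg = 742.2545 ng/min
742.2545 ng/min × 60 min/hr = 44535.27 ng/hr
Concentration = 450 mcg ÷ 59 mL = 7.627119 mcg/mL = 7627.119 ng/mL
Rate = 44535.27 ng/hr ÷ 7627.119 ng/mL = 5.839069 mL/hr
Volume infused = 5.839069 mL/hr × 2.3 hr = 13.42986 mL
Volume remaining = 59 − 13.42986 = 45.57014 mL
Drug remaining = 45.57014 mL × 7627.119 ng/mL = 347568.9 ng = 347.5689 mcg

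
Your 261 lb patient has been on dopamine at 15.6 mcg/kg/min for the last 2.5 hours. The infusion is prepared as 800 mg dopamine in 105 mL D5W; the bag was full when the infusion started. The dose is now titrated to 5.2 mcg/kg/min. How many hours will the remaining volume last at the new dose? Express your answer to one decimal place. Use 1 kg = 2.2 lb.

14.1 hours

Initial rate:
Weight = 261 lb ÷ 2.2 lb/kg = 118.6364 kg
Dose = 15.6 mcg/kg/min × 118.6364 kg = 1850.727 mcg/min
1850.727 mcg/min × 60 min/hr = 111043.6 mcg/hr
Concentration = 800 mg ÷ 105 mL = 7.619048 mg/mL = 7619.048 mcg/mL
Rate = 111043.6 mcg/hr ÷ 7619.048 mcg/mL = 14.57448 mL/hr
Volume infused so far = 14.57448 mL/hr × 2.5 hr = 36.43619 mL
Volume remaining = 105 − 36.43619 = 68.56381 mL
New rate:
Dose = 5.2 mcg/kg/min × 118.6364 kg = 616.9091 mcg/min
616.9091 mcg/min × 60 min/hr = 37014.55 mcg/hr
Rate = 37014.55 mcg/hr ÷ 7619.048 mcg/mL = 4.858159 mL/hr
Time remaining = 68.56381 mL ÷ 4.858159 mL/hr = 14.11313 hr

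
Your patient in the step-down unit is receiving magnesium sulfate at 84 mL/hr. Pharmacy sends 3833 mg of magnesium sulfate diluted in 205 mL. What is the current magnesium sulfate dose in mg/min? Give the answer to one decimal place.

Concentration = 3833 mg ÷ 205 mL = 18.69756 mg/mL
Drug rate = 84 mL/hr × 18.69756 mg/mL = 1570.595 mg/hr
1570.595 mg/hr ÷ 60 min/hr = 26.17659 mg/min

26.2 mg/min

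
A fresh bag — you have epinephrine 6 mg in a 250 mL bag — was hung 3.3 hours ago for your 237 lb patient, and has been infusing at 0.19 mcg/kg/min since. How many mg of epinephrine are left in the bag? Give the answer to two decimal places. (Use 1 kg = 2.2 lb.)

1.95 mg

Weight = 237 lb ÷ 2.2 lb/kg = 107.7273 kg
Dose = 0.19 mcg/kg/min × 107.7273 kg = 20.46818 mcg/min
20.46818 mcg/min × 60 min/hr = 1228.091 mcg/hr
Concentration = 6 mg ÷ 250 mL = 0.024 mg/mL = 24 mcg/mL
Rate = 1228.091 mcg/hr ÷ 24 mcg/mL = 51.17045 mL/hr
Volume infused = 51.17045 mL/hr × 3.3 hr = 168.8625 mL
Volume remaining = 250 − 168.8625 = 81.1375 mL
Drug remaining = 81.1375 mL × 24 mcg/mL = 1947.3 mcg = 1.9473 mg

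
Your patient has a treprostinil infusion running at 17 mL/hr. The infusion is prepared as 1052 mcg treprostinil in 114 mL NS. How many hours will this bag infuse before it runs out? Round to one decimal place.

6.7 hours

Duration = 114 mL ÷ 17 mL/hr = 6.705882 hr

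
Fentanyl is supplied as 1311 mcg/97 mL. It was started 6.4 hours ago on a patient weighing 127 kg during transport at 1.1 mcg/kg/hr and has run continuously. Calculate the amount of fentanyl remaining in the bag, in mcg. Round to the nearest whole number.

Dose = 1.1 mcg/kg/hr × 127 kg = 139.7 mcg/hr
Concentration = 1311 mcg ÷ 97 mL = 13.51546 mcg/mL
Rate = 139.7 mcg/hr ÷ 13.51546 mcg/mL = 10.33631 mL/hr
Volume infused = 10.33631 mL/hr × 6.4 hr = 66.15237 mL
Volume remaining = 97 − 66.15237 = 30.84763 mL
Drug remaining = 30.84763 mL × 13.51546 mcg/mL = 416.92 mcg

417 mcg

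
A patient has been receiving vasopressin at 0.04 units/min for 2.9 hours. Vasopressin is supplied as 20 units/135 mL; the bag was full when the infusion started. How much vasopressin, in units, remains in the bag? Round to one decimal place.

0.04 units/min × 60 min/hr = 2.4 units/hr
Concentration = 20 units ÷ 135 mL = 0.1481481 units/mL
Rate = 2.4 units/hr ÷ 0.1481481 units/mL = 16.2 mL/hr
Volume infused = 16.2 mL/hr × 2.9 hr = 46.98 mL
Volume remaining = 135 − 46.98 = 88.02 mL
Drug remaining = 88.02 mL × 0.1481481 units/mL = 13.04 units

13.0 units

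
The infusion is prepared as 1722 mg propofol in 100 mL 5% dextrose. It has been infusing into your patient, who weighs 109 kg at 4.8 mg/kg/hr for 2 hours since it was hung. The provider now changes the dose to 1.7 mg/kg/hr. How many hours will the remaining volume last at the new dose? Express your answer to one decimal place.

Initial rate:
Dose = 4.8 mg/kg/hr × 109 kg = 523.2 mg/hr
Concentration = 1722 mg ÷ 100 mL = 17.22 mg/mL
Rate = 523.2 mg/hr ÷ 17.22 mg/mL = 30.38328 mL/hr
Volume infused so far = 30.38328 mL/hr × 2 hr = 60.76655 mL
Volume remaining = 100 − 60.76655 = 39.23345 mL
New rate:
Dose = 1.7 mg/kg/hr × 109 kg = 185.3 mg/hr
Rate = 185.3 mg/hr ÷ 17.22 mg/mL = 10.76074 mL/hr
Time remaining = 39.23345 mL ÷ 10.76074 mL/hr = 3.645979 hr

3.6 hours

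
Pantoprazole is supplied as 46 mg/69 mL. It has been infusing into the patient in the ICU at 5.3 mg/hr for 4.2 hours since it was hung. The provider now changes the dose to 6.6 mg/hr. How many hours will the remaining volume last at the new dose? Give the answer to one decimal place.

Initial rate:
Concentration = 46 mg ÷ 69 mL = 0.6666667 mg/mL
Rate = 5.3 mg/hr ÷ 0.6666667 mg/mL = 7.95 mL/hr
Volume infused so far = 7.95 mL/hr × 4.2 hr = 33.39 mL
Volume remaining = 69 − 33.39 = 35.61 mL
New rate:
Rate = 6.6 mg/hr ÷ 0.6666667 mg/mL = 9.9 mL/hr
Time remaining = 35.61 mL ÷ 9.9 mL/hr = 3.59697 hr

3.6 hours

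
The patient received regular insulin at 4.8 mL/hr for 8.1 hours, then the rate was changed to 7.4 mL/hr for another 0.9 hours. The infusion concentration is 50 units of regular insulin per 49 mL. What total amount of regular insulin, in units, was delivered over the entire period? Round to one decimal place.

46.5 units

Concentration = 50 units ÷ 49 mL = 1.020408 units/mL
Stage 1: 4.8 mL/hr × 8.1 hr = 38.88 mL → 38.88 mL × 1.020408 units/mL = 39.67347 units
Stage 2: 7.4 mL/hr × 0.9 hr = 6.66 mL → 6.66 mL × 1.020408 units/mL = 6.795918 units
Total = 39.67347 + 6.795918 = 46.46939 units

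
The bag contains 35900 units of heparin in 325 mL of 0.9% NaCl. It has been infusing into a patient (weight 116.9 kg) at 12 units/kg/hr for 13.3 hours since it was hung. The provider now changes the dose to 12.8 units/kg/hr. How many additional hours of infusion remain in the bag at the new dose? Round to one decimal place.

Initial rate:
Dose = 12 units/kg/hr × 116.9 kg = 1402.8 units/hr
Concentration = 35900 units ÷ 325 mL = 110.4615 units/mL
Rate = 1402.8 units/hr ÷ 110.4615 units/mL = 12.69944 mL/hr
Volume infused so far = 12.69944 mL/hr × 13.3 hr = 168.9026 mL
Volume remaining = 325 − 168.9026 = 156.0974 mL
New rate:
Dose = 12.8 units/kg/hr × 116.9 kg = 1496.32 units/hr
Rate = 1496.32 units/hr ÷ 110.4615 units/mL = 13.54607 mL/hr
Time remaining = 156.0974 mL ÷ 13.54607 mL/hr = 11.52344 hr

11.5 hours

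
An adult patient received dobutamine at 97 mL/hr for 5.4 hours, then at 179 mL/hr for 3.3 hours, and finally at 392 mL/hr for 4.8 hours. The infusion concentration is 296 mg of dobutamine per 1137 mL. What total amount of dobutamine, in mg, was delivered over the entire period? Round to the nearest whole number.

Concentration = 296 mg ÷ 1137 mL = 0.2603342 mg/mL
Stage 1: 97 mL/hr × 5.4 hr = 523.8 mL → 523.8 mL × 0.2603342 mg/mL = 136.3631 mg
Stage 2: 179 mL/hr × 3.3 hr = 590.7 mL → 590.7 mL × 0.2603342 mg/mL = 153.7794 mg
Stage 3: 392 mL/hr × 4.8 hr = 1881.6 mL → 1881.6 mL × 0.2603342 mg/mL = 489.8449 mg
Total = 136.3631 + 153.7794 + 489.8449 = 779.9873 mg

780 mg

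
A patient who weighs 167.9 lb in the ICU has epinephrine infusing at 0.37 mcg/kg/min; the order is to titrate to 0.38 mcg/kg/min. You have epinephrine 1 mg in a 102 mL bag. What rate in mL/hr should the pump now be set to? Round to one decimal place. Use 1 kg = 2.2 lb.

Weight = 167.9 lb ÷ 2.2 lb/kg = 76.31818 kg
Dose = 0.38 mcg/kg/min × 76.31818 kg = 29.00091 mcg/min
29.00091 mcg/min × 60 min/hr = 1740.055 mcg/hr
Concentration = 1 mg ÷ 102 mL = 0.009803922 mg/mL = 9.803922 mcg/mL
Rate = 1740.055 mcg/hr ÷ 9.803922 mcg/mL = 177.4856 mL/hr

177.5 mL/hr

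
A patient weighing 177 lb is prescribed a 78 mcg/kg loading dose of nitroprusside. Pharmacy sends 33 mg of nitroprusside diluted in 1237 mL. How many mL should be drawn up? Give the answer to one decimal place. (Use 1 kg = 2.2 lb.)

Weight = 177 lb ÷ 2.2 lb/kg = 80.45455 kg
Dose = 78 mcg/kg × 80.45455 kg = 6275.455 mcg
Concentration = 33 mg ÷ 1237 mL = 0.02667745 mg/mL = 26.67745 mcg/mL
Volume = 6275.455 mcg ÷ 26.67745 mcg/mL = 235.2345 mL

235.2 mL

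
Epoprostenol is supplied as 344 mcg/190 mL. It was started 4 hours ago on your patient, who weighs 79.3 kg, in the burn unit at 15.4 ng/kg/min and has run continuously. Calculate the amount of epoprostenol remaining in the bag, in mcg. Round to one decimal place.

Dose = 15.4 ng/kg/min × 79.3 kg = 1221.22 ng/min
1221.22 ng/min × 60 min/hr = 73273.2 ng/hr
Concentration = 344 mcg ÷ 190 mL = 1.810526 mcg/mL = 1810.526 ng/mL
Rate = 73273.2 ng/hr ÷ 1810.526 ng/mL = 40.47066 mL/hr
Volume infused = 40.47066 mL/hr × 4 hr = 161.8827 mL
Volume remaining = 190 − 161.8827 = 28.11735 mL
Drug remaining = 28.11735 mL × 1810.526 ng/mL = 50907.2 ng = 50.9072 mcg

50.9 mcg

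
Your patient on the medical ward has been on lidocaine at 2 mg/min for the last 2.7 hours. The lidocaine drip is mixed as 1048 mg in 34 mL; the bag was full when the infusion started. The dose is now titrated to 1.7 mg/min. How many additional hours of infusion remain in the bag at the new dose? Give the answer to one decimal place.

7.1 hours

Initial rate:
2 mg/min × 60 min/hr = 120 mg/hr
Concentration = 1048 mg ÷ 34 mL = 30.82353 mg/mL
Rate = 120 mg/hr ÷ 30.82353 mg/mL = 3.89313 mL/hr
Volume infused so far = 3.89313 mL/hr × 2.7 hr = 10.51145 mL
Volume remaining = 34 − 10.51145 = 23.48855 mL
New rate:
1.7 mg/min × 60 min/hr = 102 mg/hr
Rate = 102 mg/hr ÷ 30.82353 mg/mL = 3.30916 mL/hr
Time remaining = 23.48855 mL ÷ 3.30916 mL/hr = 7.098039 hr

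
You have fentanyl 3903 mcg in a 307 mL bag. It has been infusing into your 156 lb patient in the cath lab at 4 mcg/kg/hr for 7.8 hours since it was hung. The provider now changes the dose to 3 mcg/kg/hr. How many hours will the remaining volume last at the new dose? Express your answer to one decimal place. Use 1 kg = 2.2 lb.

Initial rate:
Weight = 156 lb ÷ 2.2 lb/kg = 70.90909 kg
Dose = 4 mcg/kg/hr × 70.90909 kg = 283.6364 mcg/hr
Concentration = 3903 mcg ÷ 307 mL = 12.71336 mcg/mL
Rate = 283.6364 mcg/hr ÷ 12.71336 mcg/mL = 22.31011 mL/hr
Volume infused so far = 22.31011 mL/hr × 7.8 hr = 174.0189 mL
Volume remaining = 307 − 174.0189 = 132.9811 mL
New rate:
Dose = 3 mcg/kg/hr × 70.90909 kg = 212.7273 mcg/hr
Rate = 212.7273 mcg/hr ÷ 12.71336 mcg/mL = 16.73258 mL/hr
Time remaining = 132.9811 mL ÷ 16.73258 mL/hr = 7.947436 hr

7.9 hours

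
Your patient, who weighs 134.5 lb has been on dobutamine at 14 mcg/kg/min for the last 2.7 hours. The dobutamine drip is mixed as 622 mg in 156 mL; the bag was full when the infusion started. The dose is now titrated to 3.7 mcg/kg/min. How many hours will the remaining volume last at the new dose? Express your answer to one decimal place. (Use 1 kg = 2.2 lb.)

Initial rate:
Weight = 134.5 lb ÷ 2.2 lb/kg = 61.13636 kg
Dose = 14 mcg/kg/min × 61.13636 kg = 855.9091 mcg/min
855.9091 mcg/min × 60 min/hr = 51354.55 mcg/hr
Concentration = 622 mg ÷ 156 mL = 3.987179 mg/mL = 3987.179 mcg/mL
Rate = 51354.55 mcg/hr ÷ 3987.179 mcg/mL = 12.87992 mL/hr
Volume infused so far = 12.87992 mL/hr × 2.7 hr = 34.77578 mL
Volume remaining = 156 − 34.77578 = 121.2242 mL
New rate:
Dose = 3.7 mcg/kg/min × 61.13636 kg = 226.2045 mcg/min
226.2045 mcg/min × 60 min/hr = 13572.27 mcg/hr
Rate = 13572.27 mcg/hr ÷ 3987.179 mcg/mL = 3.403978 mL/hr
Time remaining = 121.2242 mL ÷ 3.403978 mL/hr = 35.61251 hr

35.6 hours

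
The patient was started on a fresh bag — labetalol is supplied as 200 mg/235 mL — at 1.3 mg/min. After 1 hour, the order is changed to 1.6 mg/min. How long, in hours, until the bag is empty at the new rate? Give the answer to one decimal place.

Initial rate:
1.3 mg/min × 60 min/hr = 78 mg/hr
Concentration = 200 mg ÷ 235 mL = 0.8510638 mg/mL
Rate = 78 mg/hr ÷ 0.8510638 mg/mL = 91.65 mL/hr
Volume infused so far = 91.65 mL/hr × 1 hr = 91.65 mL
Volume remaining = 235 − 91.65 = 143.35 mL
New rate:
1.6 mg/min × 60 min/hr = 96 mg/hr
Rate = 96 mg/hr ÷ 0.8510638 mg/mL = 112.8 mL/hr
Time remaining = 143.35 mL ÷ 112.8 mL/hr = 1.270833 hr

1.3 hours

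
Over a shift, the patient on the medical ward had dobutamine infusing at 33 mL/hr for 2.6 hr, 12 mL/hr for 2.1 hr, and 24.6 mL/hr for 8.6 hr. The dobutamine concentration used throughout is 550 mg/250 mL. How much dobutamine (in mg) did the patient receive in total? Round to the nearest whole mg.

710 mg

Concentration = 550 mg ÷ 250 mL = 2.2 mg/mL
Stage 1: 33 mL/hr × 2.6 hr = 85.8 mL → 85.8 mL × 2.2 mg/mL = 188.76 mg
Stage 2: 12 mL/hr × 2.1 hr = 25.2 mL → 25.2 mL × 2.2 mg/mL = 55.44 mg
Stage 3: 24.6 mL/hr × 8.6 hr = 211.56 mL → 211.56 mL × 2.2 mg/mL = 465.432 mg
Total = 188.76 + 55.44 + 465.432 = 709.632 mg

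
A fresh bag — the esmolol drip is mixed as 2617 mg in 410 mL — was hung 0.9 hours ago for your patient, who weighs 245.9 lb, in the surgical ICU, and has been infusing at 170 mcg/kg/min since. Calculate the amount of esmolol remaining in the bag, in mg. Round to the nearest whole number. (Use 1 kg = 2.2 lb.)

Weight = 245.9 lb ÷ 2.2 lb/kg = 111.7727 kg
Dose = 170 mcg/kg/min × 111.7727 kg = 19001.36 mcg/min
19001.36 mcg/min × 60 min/hr = 1140082 mcg/hr
Concentration = 2617 mg ÷ 410 mL = 6.382927 mg/mL = 6382.927 mcg/mL
Rate = 1140082 mcg/hr ÷ 6382.927 mcg/mL = 178.6143 mL/hr
Volume infused = 178.6143 mL/hr × 0.9 hr = 160.7528 mL
Volume remaining = 410 − 160.7528 = 249.2472 mL
Drug remaining = 249.2472 mL × 6382.927 mcg/mL = 1590926 mcg = 1590.926 mg

1591 mg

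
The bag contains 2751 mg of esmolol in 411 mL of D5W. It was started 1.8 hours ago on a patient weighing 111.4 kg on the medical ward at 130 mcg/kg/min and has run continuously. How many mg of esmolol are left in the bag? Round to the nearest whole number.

1187 mg

Dose = 130 mcg/kg/min × 111.4 kg = 14482 mcg/min
14482 mcg/min × 60 min/hr = 868920 mcg/hr
Concentration = 2751 mg ÷ 411 mL = 6.693431 mg/mL = 6693.431 mcg/mL
Rate = 868920 mcg/hr ÷ 6693.431 mcg/mL = 129.8168 mL/hr
Volume infused = 129.8168 mL/hr × 1.8 hr = 233.6703 mL
Volume remaining = 411 − 233.6703 = 177.3297 mL
Drug remaining = 177.3297 mL × 6693.431 mcg/mL = 1186944 mcg = 1186.944 mg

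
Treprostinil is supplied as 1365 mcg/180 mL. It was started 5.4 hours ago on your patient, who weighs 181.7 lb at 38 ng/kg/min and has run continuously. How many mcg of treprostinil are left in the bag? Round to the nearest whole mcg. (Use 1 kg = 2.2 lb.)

348 mcg

Weight = 181.7 lb ÷ 2.2 lb/kg = 82.59091 kg
Dose = 38 ng/kg/min × 82.59091 kg = 3138.455 ng/min
3138.455 ng/min × 60 min/hr = 188307.3 ng/hr
Concentration = 1365 mcg ÷ 180 mL = 7.583333 mcg/mL = 7583.333 ng/mL
Rate = 188307.3 ng/hr ÷ 7583.333 ng/mL = 24.83173 mL/hr
Volume infused = 24.83173 mL/hr × 5.4 hr = 134.0913 mL
Volume remaining = 180 − 134.0913 = 45.90867 mL
Drug remaining = 45.90867 mL × 7583.333 ng/mL = 348140.7 ng = 348.1407 mcg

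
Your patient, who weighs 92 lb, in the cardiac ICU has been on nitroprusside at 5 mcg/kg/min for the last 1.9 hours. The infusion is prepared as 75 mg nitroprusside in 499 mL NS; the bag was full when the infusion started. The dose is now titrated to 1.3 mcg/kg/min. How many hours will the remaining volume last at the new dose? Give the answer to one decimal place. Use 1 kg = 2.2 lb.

Initial rate:
Weight = 92 lb ÷ 2.2 lb/kg = 41.81818 kg
Dose = 5 mcg/kg/min × 41.81818 kg = 209.0909 mcg/min
209.0909 mcg/min × 60 min/hr = 12545.45 mcg/hr
Concentration = 75 mg ÷ 499 mL = 0.1503006 mg/mL = 150.3006 mcg/mL
Rate = 12545.45 mcg/hr ÷ 150.3006 mcg/mL = 83.46909 mL/hr
Volume infused so far = 83.46909 mL/hr × 1.9 hr = 158.5913 mL
Volume remaining = 499 − 158.5913 = 340.4087 mL
New rate:
Dose = 1.3 mcg/kg/min × 41.81818 kg = 54.36364 mcg/min
54.36364 mcg/min × 60 min/hr = 3261.818 mcg/hr
Rate = 3261.818 mcg/hr ÷ 150.3006 mcg/mL = 21.70196 mL/hr
Time remaining = 340.4087 mL ÷ 21.70196 mL/hr = 15.68562 hr

15.7 hours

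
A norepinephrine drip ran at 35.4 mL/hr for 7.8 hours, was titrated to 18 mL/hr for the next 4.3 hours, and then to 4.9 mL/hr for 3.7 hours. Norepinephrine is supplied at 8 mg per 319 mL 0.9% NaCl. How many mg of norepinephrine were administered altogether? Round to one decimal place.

Concentration = 8 mg ÷ 319 mL = 0.02507837 mg/mL
Stage 1: 35.4 mL/hr × 7.8 hr = 276.12 mL → 276.12 mL × 0.02507837 mg/mL = 6.924639 mg
Stage 2: 18 mL/hr × 4.3 hr = 77.4 mL → 77.4 mL × 0.02507837 mg/mL = 1.941066 mg
Stage 3: 4.9 mL/hr × 3.7 hr = 18.13 mL → 18.13 mL × 0.02507837 mg/mL = 0.4546708 mg
Total = 6.924639 + 1.941066 + 0.4546708 = 9.320376 mg

9.3 mg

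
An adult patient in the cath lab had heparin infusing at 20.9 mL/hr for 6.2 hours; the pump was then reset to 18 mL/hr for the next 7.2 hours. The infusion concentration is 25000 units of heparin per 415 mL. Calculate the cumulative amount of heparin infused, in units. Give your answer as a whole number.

Concentration = 25000 units ÷ 415 mL = 60.24096 units/mL
Stage 1: 20.9 mL/hr × 6.2 hr = 129.58 mL → 129.58 mL × 60.24096 units/mL = 7806.024 units
Stage 2: 18 mL/hr × 7.2 hr = 129.6 mL → 129.6 mL × 60.24096 units/mL = 7807.229 units
Total = 7806.024 + 7807.229 = 15613.25 units

15613 units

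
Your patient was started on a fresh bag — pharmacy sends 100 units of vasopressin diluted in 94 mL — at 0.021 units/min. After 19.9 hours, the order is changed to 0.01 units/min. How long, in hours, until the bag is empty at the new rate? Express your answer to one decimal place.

124.9 hours

Initial rate:
0.021 units/min × 60 min/hr = 1.26 units/hr
Concentration = 100 units ÷ 94 mL = 1.06383 units/mL
Rate = 1.26 units/hr ÷ 1.06383 units/mL = 1.1844 mL/hr
Volume infused so far = 1.1844 mL/hr × 19.9 hr = 23.56956 mL
Volume remaining = 94 − 23.56956 = 70.43044 mL
New rate:
0.01 units/min × 60 min/hr = 0.6 units/hr
Rate = 0.6 units/hr ÷ 1.06383 units/mL = 0.564 mL/hr
Time remaining = 70.43044 mL ÷ 0.564 mL/hr = 124.8767 hr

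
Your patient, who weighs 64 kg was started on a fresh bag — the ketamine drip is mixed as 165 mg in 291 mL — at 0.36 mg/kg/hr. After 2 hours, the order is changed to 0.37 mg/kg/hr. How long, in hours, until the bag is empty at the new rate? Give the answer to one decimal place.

Initial rate:
Dose = 0.36 mg/kg/hr × 64 kg = 23.04 mg/hr
Concentration = 165 mg ÷ 291 mL = 0.5670103 mg/mL
Rate = 23.04 mg/hr ÷ 0.5670103 mg/mL = 40.63418 mL/hr
Volume infused so far = 40.63418 mL/hr × 2 hr = 81.26836 mL
Volume remaining = 291 − 81.26836 = 209.7316 mL
New rate:
Dose = 0.37 mg/kg/hr × 64 kg = 23.68 mg/hr
Rate = 23.68 mg/hr ÷ 0.5670103 mg/mL = 41.76291 mL/hr
Time remaining = 209.7316 mL ÷ 41.76291 mL/hr = 5.021959 hr

5.0 hours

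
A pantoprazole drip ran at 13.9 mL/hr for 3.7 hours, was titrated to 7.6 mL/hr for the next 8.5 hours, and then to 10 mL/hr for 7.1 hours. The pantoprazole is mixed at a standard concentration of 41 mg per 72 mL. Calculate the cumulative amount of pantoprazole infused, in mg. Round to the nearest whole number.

Concentration = 41 mg ÷ 72 mL = 0.5694444 mg/mL
Stage 1: 13.9 mL/hr × 3.7 hr = 51.43 mL → 51.43 mL × 0.5694444 mg/mL = 29.28653 mg
Stage 2: 7.6 mL/hr × 8.5 hr = 64.6 mL → 64.6 mL × 0.5694444 mg/mL = 36.78611 mg
Stage 3: 10 mL/hr × 7.1 hr = 71 mL → 71 mL × 0.5694444 mg/mL = 40.43056 mg
Total = 29.28653 + 36.78611 + 40.43056 = 106.5032 mg

107 mg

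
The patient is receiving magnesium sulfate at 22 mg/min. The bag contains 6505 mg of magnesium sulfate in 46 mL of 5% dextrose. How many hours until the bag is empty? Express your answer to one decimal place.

4.9 hours

22 mg/min × 60 min/hr = 1320 mg/hr
Concentration = 6505 mg ÷ 46 mL = 141.413 mg/mL
Rate = 1320 mg/hr ÷ 141.413 mg/mL = 9.334358 mL/hr
Duration = 46 mL ÷ 9.334358 mL/hr = 4.92803 hr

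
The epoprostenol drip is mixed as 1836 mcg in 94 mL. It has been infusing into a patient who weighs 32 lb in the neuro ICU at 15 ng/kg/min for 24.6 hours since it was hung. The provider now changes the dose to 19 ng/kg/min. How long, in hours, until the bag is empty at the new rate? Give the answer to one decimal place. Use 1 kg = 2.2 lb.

Initial rate:
Weight = 32 lb ÷ 2.2 lb/kg = 14.54545 kg
Dose = 15 ng/kg/min × 14.54545 kg = 218.1818 ng/min
218.1818 ng/min × 60 min/hr = 13090.91 ng/hr
Concentration = 1836 mcg ÷ 94 mL = 19.53191 mcg/mL = 19531.91 ng/mL
Rate = 13090.91 ng/hr ÷ 19531.91 ng/mL = 0.6702317 mL/hr
Volume infused so far = 0.6702317 mL/hr × 24.6 hr = 16.4877 mL
Volume remaining = 94 − 16.4877 = 77.5123 mL
New rate:
Dose = 19 ng/kg/min × 14.54545 kg = 276.3636 ng/min
276.3636 ng/min × 60 min/hr = 16581.82 ng/hr
Rate = 16581.82 ng/hr ÷ 19531.91 ng/mL = 0.8489602 mL/hr
Time remaining = 77.5123 mL ÷ 0.8489602 mL/hr = 91.30263 hr

91.3 hours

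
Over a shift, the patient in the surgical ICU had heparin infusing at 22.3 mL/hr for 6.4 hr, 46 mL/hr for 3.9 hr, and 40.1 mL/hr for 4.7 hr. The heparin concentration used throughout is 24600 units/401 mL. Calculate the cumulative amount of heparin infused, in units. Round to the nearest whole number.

31323 units

Concentration = 24600 units ÷ 401 mL = 61.34663 units/mL
Stage 1: 22.3 mL/hr × 6.4 hr = 142.72 mL → 142.72 mL × 61.34663 units/mL = 8755.392 units
Stage 2: 46 mL/hr × 3.9 hr = 179.4 mL → 179.4 mL × 61.34663 units/mL = 11005.59 units
Stage 3: 40.1 mL/hr × 4.7 hr = 188.47 mL → 188.47 mL × 61.34663 units/mL = 11562 units
Total = 8755.392 + 11005.59 + 11562 = 31322.98 units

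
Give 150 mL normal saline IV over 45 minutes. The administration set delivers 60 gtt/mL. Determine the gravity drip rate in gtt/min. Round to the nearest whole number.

150 mL ÷ (45 min) = 3.333333 mL/min
3.333333 mL/min × 60 gtt/mL = 200 gtt/min

200 gtt/min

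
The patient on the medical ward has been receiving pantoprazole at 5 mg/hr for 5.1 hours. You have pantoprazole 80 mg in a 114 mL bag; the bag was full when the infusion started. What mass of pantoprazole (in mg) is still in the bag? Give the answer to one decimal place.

Concentration = 80 mg ÷ 114 mL = 0.7017544 mg/mL
Rate = 5 mg/hr ÷ 0.7017544 mg/mL = 7.125 mL/hr
Volume infused = 7.125 mL/hr × 5.1 hr = 36.3375 mL
Volume remaining = 114 − 36.3375 = 77.6625 mL
Drug remaining = 77.6625 mL × 0.7017544 mg/mL = 54.5 mg

54.5 mg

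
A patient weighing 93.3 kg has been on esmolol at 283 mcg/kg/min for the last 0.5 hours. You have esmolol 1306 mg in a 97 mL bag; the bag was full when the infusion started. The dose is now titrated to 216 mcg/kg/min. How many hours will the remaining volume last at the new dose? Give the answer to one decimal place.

Initial rate:
Dose = 283 mcg/kg/min × 93.3 kg = 26403.9 mcg/min
26403.9 mcg/min × 60 min/hr = 1584234 mcg/hr
Concentration = 1306 mg ÷ 97 mL = 13.46392 mg/mL = 13463.92 mcg/mL
Rate = 1584234 mcg/hr ÷ 13463.92 mcg/mL = 117.6652 mL/hr
Volume infused so far = 117.6652 mL/hr × 0.5 hr = 58.83258 mL
Volume remaining = 97 − 58.83258 = 38.16742 mL
New rate:
Dose = 216 mcg/kg/min × 93.3 kg = 20152.8 mcg/min
20152.8 mcg/min × 60 min/hr = 1209168 mcg/hr
Rate = 1209168 mcg/hr ÷ 13463.92 mcg/mL = 89.80804 mL/hr
Time remaining = 38.16742 mL ÷ 89.80804 mL/hr = 0.4249889 hr

0.4 hours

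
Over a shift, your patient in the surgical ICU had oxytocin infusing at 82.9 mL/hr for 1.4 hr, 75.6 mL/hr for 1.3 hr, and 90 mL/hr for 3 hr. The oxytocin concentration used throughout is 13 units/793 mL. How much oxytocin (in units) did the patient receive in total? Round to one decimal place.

7.9 units

Concentration = 13 units ÷ 793 mL = 0.01639344 units/mL
Stage 1: 82.9 mL/hr × 1.4 hr = 116.06 mL → 116.06 mL × 0.01639344 units/mL = 1.902623 units
Stage 2: 75.6 mL/hr × 1.3 hr = 98.28 mL → 98.28 mL × 0.01639344 units/mL = 1.611148 units
Stage 3: 90 mL/hr × 3 hr = 270 mL → 270 mL × 0.01639344 units/mL = 4.42623 units
Total = 1.902623 + 1.611148 + 4.42623 = 7.94 units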